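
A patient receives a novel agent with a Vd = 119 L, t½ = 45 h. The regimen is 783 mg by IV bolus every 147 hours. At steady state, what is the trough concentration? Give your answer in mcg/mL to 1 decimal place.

Over one 147-h interval, 147/45 ≈ 3.2667 half-lives elapse, leaving f ≈ 0.1039 of each dose.
Each bolus raises the concentration by D/Vd = 783/119 ≈ 6.580 mcg/mL.
Steady-state trough Cmin,ss = C₀·f/(1−f) ≈ 6.580 × 0.1039/0.8961 ≈ 0.763 mcg/mL.

0.8 mcg/mL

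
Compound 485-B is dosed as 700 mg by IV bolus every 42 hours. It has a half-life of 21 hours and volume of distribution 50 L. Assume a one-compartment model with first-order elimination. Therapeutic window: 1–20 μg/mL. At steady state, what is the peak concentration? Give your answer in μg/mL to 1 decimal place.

The dosing interval is 2 half-lives, so f = 2^(−2) = 0.25.
At steady state, R = 1/(1 − 0.25) = 4/3.
Single-dose peak C₀ = D/Vd = 700/50 = 14 μg/mL.
Steady-state peak Cmax,ss = C₀·R = 14 × 4/3 ≈ 18.667 μg/mL.
Peak 18.7 μg/mL vs MTC 20 μg/mL: below toxic threshold.

18.7 μg/mL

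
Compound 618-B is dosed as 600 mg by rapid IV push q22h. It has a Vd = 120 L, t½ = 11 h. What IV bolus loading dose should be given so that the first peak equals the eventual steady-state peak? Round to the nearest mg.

800 mg

f = (1/2)^(22/11) ≈ 0.250000; accumulation ratio R = 1/(1−f) ≈ 1.33333.
Loading dose to hit Cmax,ss on first dose: D_load = D_maint·R ≈ 600 × 1.33333 ≈ 800.00 mg.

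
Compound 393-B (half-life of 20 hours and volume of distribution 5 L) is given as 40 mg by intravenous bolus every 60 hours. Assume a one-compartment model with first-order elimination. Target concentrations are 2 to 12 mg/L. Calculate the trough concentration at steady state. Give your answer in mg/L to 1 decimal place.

1.1 mg/L

The dosing interval is 3 half-lives, so f = 2^(−3) = 0.125.
At steady state, R = 1/(1 − 0.125) = 8/7.
Single-dose peak C₀ = D/Vd = 40/5 = 8 mg/L.
Steady-state peak Cmax,ss = C₀·R = 8 × 8/7 ≈ 9.143 mg/L.
Steady-state trough Cmin,ss = Cmax,ss·f ≈ 9.143 × 0.125 ≈ 1.143 mg/L.
Trough 1.1 mg/L vs MEC 2 mg/L: subtherapeutic.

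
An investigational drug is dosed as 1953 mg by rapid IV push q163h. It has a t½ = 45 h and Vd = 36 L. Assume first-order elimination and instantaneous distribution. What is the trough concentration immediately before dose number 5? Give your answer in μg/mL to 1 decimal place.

f = (1/2)^(τ/t½) = (1/2)^(163/45) ≈ 0.0812.
C₀ = D/Vd = 1953/36 ≈ 54.250 μg/mL.
Before the 5th dose, 4 doses have been given. Superposition: Cmin = C₀·(f + f² + … + f^4).
≈ 54.250 × (0.0812 + 0.0066 + 0.0005 + 0.0000) ≈ 54.250 × 0.0883 ≈ 4.790 μg/mL.

4.8 μg/mL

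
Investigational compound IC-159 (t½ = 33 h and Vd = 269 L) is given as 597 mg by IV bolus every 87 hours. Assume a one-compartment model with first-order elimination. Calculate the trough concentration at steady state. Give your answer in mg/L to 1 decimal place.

k = ln2/t½ = ln2/33 ≈ 0.021004 h⁻¹; fraction remaining f = e^(−kτ) = e^(−0.021004×87) ≈ 0.1608.
Each bolus raises the concentration by D/Vd = 597/269 ≈ 2.219 mg/L.
Steady-state trough Cmin,ss = C₀·f/(1−f) ≈ 2.219 × 0.1608/0.8392 ≈ 0.425 mg/L.

0.4 mg/L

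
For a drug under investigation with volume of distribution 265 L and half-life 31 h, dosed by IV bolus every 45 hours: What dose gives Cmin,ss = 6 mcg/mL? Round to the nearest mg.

2759 mg

τ/t½ = 45/31 ≈ 1.4516, so f = (1/2)^(45/31) ≈ 0.365612.
Cmin,ss = (D/Vd)·f/(1−f), so D = Cmin,ss·Vd·(1−f)/f.
D = 6 × 265 × (1−f)/f ≈ 6 × 265 × 1.73514 ≈ 2758.87 mg.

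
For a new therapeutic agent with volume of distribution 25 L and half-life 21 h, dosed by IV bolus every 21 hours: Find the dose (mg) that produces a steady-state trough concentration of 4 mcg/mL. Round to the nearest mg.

τ/t½ = 21/21 ≈ 1, so f = (1/2)^(21/21) ≈ 0.500000.
Cmin,ss = (D/Vd)·f/(1−f), so D = Cmin,ss·Vd·(1−f)/f.
D = 4 × 25 × (1−f)/f ≈ 4 × 25 × 1.00000 ≈ 100.00 mg.

100 mg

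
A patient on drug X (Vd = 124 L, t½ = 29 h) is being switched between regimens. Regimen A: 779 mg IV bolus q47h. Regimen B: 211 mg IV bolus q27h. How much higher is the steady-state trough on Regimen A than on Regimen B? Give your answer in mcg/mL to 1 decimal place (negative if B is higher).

Regimen A: f = (1/2)^(47/29) ≈ 0.3252; Cmin,ss = (779/124)·f/(1−f) ≈ 3.028 mcg/mL.
Regimen B: f = (1/2)^(27/29) ≈ 0.5245; Cmin,ss = (211/124)·f/(1−f) ≈ 1.877 mcg/mL.
Difference ≈ 3.028 − 1.877 ≈ 1.151 mcg/mL.

1.2 mcg/mL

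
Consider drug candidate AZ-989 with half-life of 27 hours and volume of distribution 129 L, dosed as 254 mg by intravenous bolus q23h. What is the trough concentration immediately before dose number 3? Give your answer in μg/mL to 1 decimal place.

1.7 μg/mL

f = (1/2)^(τ/t½) = (1/2)^(23/27) ≈ 0.5541.
C₀ = D/Vd = 254/129 ≈ 1.969 μg/mL.
Before the 3rd dose, 2 doses have been given. Superposition: Cmin = C₀·(f + f²).
≈ 1.969 × (0.5541 + 0.3070) ≈ 1.969 × 0.8611 ≈ 1.696 μg/mL.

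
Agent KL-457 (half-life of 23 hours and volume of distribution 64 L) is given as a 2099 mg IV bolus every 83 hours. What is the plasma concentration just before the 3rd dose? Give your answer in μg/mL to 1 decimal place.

2.9 μg/mL

f = (1/2)^(τ/t½) = (1/2)^(83/23) ≈ 0.0820.
C₀ = D/Vd = 2099/64 ≈ 32.797 μg/mL.
Before the 3rd dose, 2 doses have been given. Superposition: Cmin = C₀·(f + f²).
≈ 32.797 × (0.0820 + 0.0067) ≈ 32.797 × 0.0887 ≈ 2.909 μg/mL.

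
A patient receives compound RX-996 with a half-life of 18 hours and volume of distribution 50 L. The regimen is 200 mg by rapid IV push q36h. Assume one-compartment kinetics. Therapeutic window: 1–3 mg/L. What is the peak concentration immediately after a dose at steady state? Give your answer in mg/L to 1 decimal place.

5.3 mg/L

The dosing interval is 2 half-lives, so f = 2^(−2) = 0.25.
Accumulation ratio R = 1/(1 − f) = 1/0.75 = 4/3.
Single-dose peak C₀ = D/Vd = 200/50 = 4 mg/L.
Steady-state peak Cmax,ss = C₀·R = 4 × 4/3 ≈ 5.333 mg/L.
Peak 5.3 mg/L vs MTC 3 mg/L: exceeds toxic threshold.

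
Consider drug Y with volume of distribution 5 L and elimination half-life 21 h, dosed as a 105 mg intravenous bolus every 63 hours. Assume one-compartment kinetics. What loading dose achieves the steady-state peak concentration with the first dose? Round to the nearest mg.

120 mg

f = (1/2)^(63/21) ≈ 0.125000; accumulation ratio R = 1/(1−f) ≈ 1.14286.
Loading dose to hit Cmax,ss on first dose: D_load = D_maint·R ≈ 105 × 1.14286 ≈ 120.00 mg.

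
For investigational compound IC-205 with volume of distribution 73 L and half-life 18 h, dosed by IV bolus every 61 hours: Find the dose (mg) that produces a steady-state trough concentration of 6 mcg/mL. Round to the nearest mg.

4150 mg

τ/t½ = 61/18 ≈ 3.3889, so f = (1/2)^(61/18) ≈ 0.095465.
Cmin,ss = (D/Vd)·f/(1−f), so D = Cmin,ss·Vd·(1−f)/f.
D = 6 × 73 × (1−f)/f ≈ 6 × 73 × 9.47504 ≈ 4150.07 mg.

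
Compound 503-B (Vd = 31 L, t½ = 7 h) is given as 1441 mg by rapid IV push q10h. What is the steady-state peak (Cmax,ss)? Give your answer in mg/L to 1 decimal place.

Over one 10-h interval, 10/7 ≈ 1.4286 half-lives elapse, leaving f ≈ 0.3715 of each dose.
At steady state, accumulation factor R = 1/(1 − e^(−kτ)) ≈ 1.5911.
Single-dose peak C₀ = D/Vd = 1441/31 ≈ 46.484 mg/L.
Cmax,ss = C₀/(1 − f) ≈ 46.484/0.6285 ≈ 73.960 mg/L.

74.0 mg/L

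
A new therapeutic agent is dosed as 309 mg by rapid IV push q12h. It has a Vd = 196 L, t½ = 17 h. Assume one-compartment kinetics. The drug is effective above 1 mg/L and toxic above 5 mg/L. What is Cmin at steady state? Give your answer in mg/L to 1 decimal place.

k = ln2/t½ = ln2/17 ≈ 0.040773 h⁻¹; fraction remaining f = e^(−kτ) = e^(−0.040773×12) ≈ 0.6131.
Single-dose peak C₀ = D/Vd = 309/196 ≈ 1.577 mg/L.
Steady-state trough Cmin,ss = C₀·f/(1−f) ≈ 1.577 × 0.6131/0.3869 ≈ 2.499 mg/L.
Trough 2.5 mg/L vs MEC 1 mg/L: adequate.

2.5 mg/L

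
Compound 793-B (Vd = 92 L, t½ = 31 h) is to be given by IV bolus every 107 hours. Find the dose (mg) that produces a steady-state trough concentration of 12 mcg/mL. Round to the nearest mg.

τ/t½ = 107/31 ≈ 3.4516, so f = (1/2)^(107/31) ≈ 0.091403.
Cmin,ss = (D/Vd)·f/(1−f), so D = Cmin,ss·Vd·(1−f)/f.
D = 12 × 92 × (1−f)/f ≈ 12 × 92 × 9.94056 ≈ 10974.38 mg.

10974 mg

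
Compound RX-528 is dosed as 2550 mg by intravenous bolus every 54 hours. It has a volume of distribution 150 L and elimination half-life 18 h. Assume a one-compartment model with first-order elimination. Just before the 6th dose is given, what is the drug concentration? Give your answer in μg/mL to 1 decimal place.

f = (1/2)^(τ/t½) = (1/2)^(54/18) ≈ 0.1250.
C₀ = D/Vd = 2550/150 ≈ 17.000 μg/mL.
Before the 6th dose, 5 doses have been given. Superposition: Cmin = C₀·(f + f² + … + f^5).
≈ 17.000 × (0.1250 + 0.0156 + 0.0020 + 0.0002 + 0.0000) ≈ 17.000 × 0.1428 ≈ 2.428 μg/mL.

2.4 μg/mL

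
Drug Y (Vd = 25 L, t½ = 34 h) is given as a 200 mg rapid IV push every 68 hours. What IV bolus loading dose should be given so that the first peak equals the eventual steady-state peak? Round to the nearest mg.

267 mg

f = (1/2)^(68/34) ≈ 0.250000; accumulation ratio R = 1/(1−f) ≈ 1.33333.
Loading dose to hit Cmax,ss on first dose: D_load = D_maint·R ≈ 200 × 1.33333 ≈ 266.67 mg.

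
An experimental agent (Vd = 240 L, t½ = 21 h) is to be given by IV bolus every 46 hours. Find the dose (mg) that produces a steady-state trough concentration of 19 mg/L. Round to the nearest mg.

16254 mg

τ/t½ = 46/21 ≈ 2.1905, so f = (1/2)^(46/21) ≈ 0.219079.
Cmin,ss = (D/Vd)·f/(1−f), so D = Cmin,ss·Vd·(1−f)/f.
D = 19 × 240 × (1−f)/f ≈ 19 × 240 × 3.56456 ≈ 16254.39 mg.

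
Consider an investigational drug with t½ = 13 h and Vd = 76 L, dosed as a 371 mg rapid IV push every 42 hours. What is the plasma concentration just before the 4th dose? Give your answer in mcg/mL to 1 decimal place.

0.6 mcg/mL

f = (1/2)^(τ/t½) = (1/2)^(42/13) ≈ 0.1065.
C₀ = D/Vd = 371/76 ≈ 4.882 mcg/mL.
Before the 4th dose, 3 doses have been given. Superposition: Cmin = C₀·(f + f² + … + f^3).
≈ 4.882 × (0.1065 + 0.0113 + 0.0012) ≈ 4.882 × 0.1190 ≈ 0.581 mcg/mL.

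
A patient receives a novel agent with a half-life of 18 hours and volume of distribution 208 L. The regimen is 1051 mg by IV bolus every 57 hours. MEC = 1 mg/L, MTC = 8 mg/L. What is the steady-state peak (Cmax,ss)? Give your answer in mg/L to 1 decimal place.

Over one 57-h interval, 57/18 ≈ 3.1667 half-lives elapse, leaving f ≈ 0.1114 of each dose.
At steady state, accumulation factor R = 1/(1 − e^(−kτ)) ≈ 1.1254.
Single-dose peak C₀ = D/Vd = 1051/208 ≈ 5.053 mg/L.
Steady-state peak Cmax,ss = C₀·R ≈ 5.053 × 1.1254 ≈ 5.687 mg/L.
Peak 5.7 mg/L vs MTC 8 mg/L: below toxic threshold.

5.7 mg/L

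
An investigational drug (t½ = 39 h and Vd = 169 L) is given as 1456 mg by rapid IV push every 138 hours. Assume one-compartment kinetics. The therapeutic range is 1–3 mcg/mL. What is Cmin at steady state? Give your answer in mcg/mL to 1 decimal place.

Over one 138-h interval, 138/39 ≈ 3.5385 half-lives elapse, leaving f ≈ 0.0861 of each dose.
At steady state, accumulation factor R = 1/(1 − e^(−kτ)) ≈ 1.0942.
Single-dose peak C₀ = D/Vd = 1456/169 ≈ 8.615 mcg/mL.
Cmax,ss = C₀/(1 − f) ≈ 8.615/0.9139 ≈ 9.427 mcg/mL.
Steady-state trough Cmin,ss = Cmax,ss·f ≈ 9.427 × 0.0861 ≈ 0.812 mcg/mL.
Trough 0.8 mcg/mL vs MEC 1 mcg/mL: subtherapeutic.

0.8 mcg/mL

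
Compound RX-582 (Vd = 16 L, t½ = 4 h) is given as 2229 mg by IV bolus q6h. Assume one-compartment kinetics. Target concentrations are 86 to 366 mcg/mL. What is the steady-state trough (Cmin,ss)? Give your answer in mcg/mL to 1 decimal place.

k = ln2/t½ = ln2/4 ≈ 0.173287 h⁻¹; fraction remaining f = e^(−kτ) = e^(−0.173287×6) ≈ 0.3536.
At steady state, accumulation factor R = 1/(1 − e^(−kτ)) ≈ 1.5470.
Single-dose peak C₀ = D/Vd = 2229/16 ≈ 139.312 mcg/mL.
Steady-state peak Cmax,ss = C₀·R ≈ 139.312 × 1.5470 ≈ 215.516 mcg/mL.
One interval later, Cmin,ss = Cmax,ss·e^(−kτ) ≈ 215.516 × 0.3536 ≈ 76.206 mcg/mL.
Trough 76.2 mcg/mL vs MEC 86 mcg/mL: subtherapeutic.

76.2 mcg/mL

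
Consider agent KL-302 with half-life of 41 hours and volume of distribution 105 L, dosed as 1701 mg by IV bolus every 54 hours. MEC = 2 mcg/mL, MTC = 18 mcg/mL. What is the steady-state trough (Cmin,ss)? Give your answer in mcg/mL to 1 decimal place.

τ/t½ = 54/41 ≈ 1.3171, so fraction remaining f = (1/2)^(54/41) ≈ 0.4013.
Each bolus raises the concentration by D/Vd = 1701/105 ≈ 16.200 mcg/mL.
Steady-state trough Cmin,ss = C₀·f/(1−f) ≈ 16.200 × 0.4013/0.5987 ≈ 10.859 mcg/mL.
Trough 10.9 mcg/mL vs MEC 2 mcg/mL: adequate.

10.9 mcg/mL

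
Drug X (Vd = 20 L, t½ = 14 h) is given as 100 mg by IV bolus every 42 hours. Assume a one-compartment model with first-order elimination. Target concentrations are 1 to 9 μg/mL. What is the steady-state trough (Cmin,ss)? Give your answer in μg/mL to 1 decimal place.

0.7 μg/mL

The dosing interval is 3 half-lives, so f = 2^(−3) = 0.125.
At steady state, R = 1/(1 − 0.125) = 8/7.
Single-dose peak C₀ = D/Vd = 100/20 = 5 μg/mL.
Steady-state peak Cmax,ss = C₀·R = 5 × 8/7 ≈ 5.714 μg/mL.
Steady-state trough Cmin,ss = Cmax,ss·f ≈ 5.714 × 0.125 ≈ 0.714 μg/mL.
Trough 0.7 μg/mL vs MEC 1 μg/mL: subtherapeutic.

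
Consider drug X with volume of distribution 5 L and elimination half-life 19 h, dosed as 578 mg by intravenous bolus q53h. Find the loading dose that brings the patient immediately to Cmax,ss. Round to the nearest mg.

f = (1/2)^(53/19) ≈ 0.144639; accumulation ratio R = 1/(1−f) ≈ 1.16910.
Loading dose to hit Cmax,ss on first dose: D_load = D_maint·R ≈ 578 × 1.16910 ≈ 675.74 mg.

676 mg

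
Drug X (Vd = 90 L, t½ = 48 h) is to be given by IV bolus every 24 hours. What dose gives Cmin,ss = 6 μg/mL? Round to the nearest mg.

224 mg

τ/t½ = 24/48 ≈ 0.5, so f = (1/2)^(24/48) ≈ 0.707107.
Cmin,ss = (D/Vd)·f/(1−f), so D = Cmin,ss·Vd·(1−f)/f.
D = 6 × 90 × (1−f)/f ≈ 6 × 90 × 0.41421 ≈ 223.67 mg.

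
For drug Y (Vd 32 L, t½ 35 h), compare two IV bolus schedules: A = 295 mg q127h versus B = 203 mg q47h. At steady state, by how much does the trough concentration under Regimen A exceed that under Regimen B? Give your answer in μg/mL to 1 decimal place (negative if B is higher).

-3.3 μg/mL

Regimen A: f = (1/2)^(127/35) ≈ 0.0809; Cmin,ss = (295/32)·f/(1−f) ≈ 0.811 μg/mL.
Regimen B: f = (1/2)^(47/35) ≈ 0.3942; Cmin,ss = (203/32)·f/(1−f) ≈ 4.128 μg/mL.
Difference ≈ 0.811 − 4.128 ≈ -3.317 μg/mL.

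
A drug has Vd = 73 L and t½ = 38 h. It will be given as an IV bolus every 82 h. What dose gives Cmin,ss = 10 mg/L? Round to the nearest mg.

τ/t½ = 82/38 ≈ 2.1579, so f = (1/2)^(82/38) ≈ 0.224083.
Cmin,ss = (D/Vd)·f/(1−f), so D = Cmin,ss·Vd·(1−f)/f.
D = 10 × 73 × (1−f)/f ≈ 10 × 73 × 3.46263 ≈ 2527.72 mg.

2528 mg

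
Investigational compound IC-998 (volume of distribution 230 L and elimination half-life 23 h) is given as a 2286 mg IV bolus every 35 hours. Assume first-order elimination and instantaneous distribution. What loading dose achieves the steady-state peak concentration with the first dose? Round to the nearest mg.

3508 mg

f = (1/2)^(35/23) ≈ 0.348266; accumulation ratio R = 1/(1−f) ≈ 1.53437.
Loading dose to hit Cmax,ss on first dose: D_load = D_maint·R ≈ 2286 × 1.53437 ≈ 3507.57 mg.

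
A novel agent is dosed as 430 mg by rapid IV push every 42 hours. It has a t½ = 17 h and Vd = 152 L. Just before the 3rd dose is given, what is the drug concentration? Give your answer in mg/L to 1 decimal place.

f = (1/2)^(τ/t½) = (1/2)^(42/17) ≈ 0.1804.
C₀ = D/Vd = 430/152 ≈ 2.829 mg/L.
Before the 3rd dose, 2 doses have been given. Superposition: Cmin = C₀·(f + f²).
≈ 2.829 × (0.1804 + 0.0325) ≈ 2.829 × 0.2129 ≈ 0.602 mg/L.

0.6 mg/L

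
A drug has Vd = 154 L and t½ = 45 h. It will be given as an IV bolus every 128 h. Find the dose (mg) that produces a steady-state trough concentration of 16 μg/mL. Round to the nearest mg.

15233 mg

τ/t½ = 128/45 ≈ 2.8444, so f = (1/2)^(128/45) ≈ 0.139231.
Cmin,ss = (D/Vd)·f/(1−f), so D = Cmin,ss·Vd·(1−f)/f.
D = 16 × 154 × (1−f)/f ≈ 16 × 154 × 6.18231 ≈ 15233.21 mg.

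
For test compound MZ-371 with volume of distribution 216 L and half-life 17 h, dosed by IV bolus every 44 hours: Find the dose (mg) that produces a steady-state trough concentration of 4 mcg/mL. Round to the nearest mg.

4332 mg

τ/t½ = 44/17 ≈ 2.5882, so f = (1/2)^(44/17) ≈ 0.166289.
Cmin,ss = (D/Vd)·f/(1−f), so D = Cmin,ss·Vd·(1−f)/f.
D = 4 × 216 × (1−f)/f ≈ 4 × 216 × 5.01363 ≈ 4331.78 mg.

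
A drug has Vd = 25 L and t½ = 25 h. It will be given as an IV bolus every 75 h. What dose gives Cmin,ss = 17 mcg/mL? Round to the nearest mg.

τ/t½ = 75/25 ≈ 3, so f = (1/2)^(75/25) ≈ 0.125000.
Cmin,ss = (D/Vd)·f/(1−f), so D = Cmin,ss·Vd·(1−f)/f.
D = 17 × 25 × (1−f)/f ≈ 17 × 25 × 7.00000 ≈ 2975.00 mg.

2975 mg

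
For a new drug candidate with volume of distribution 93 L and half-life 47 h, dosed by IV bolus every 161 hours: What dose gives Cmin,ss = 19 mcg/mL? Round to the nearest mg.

17219 mg

τ/t½ = 161/47 ≈ 3.4255, so f = (1/2)^(161/47) ≈ 0.093071.
Cmin,ss = (D/Vd)·f/(1−f), so D = Cmin,ss·Vd·(1−f)/f.
D = 19 × 93 × (1−f)/f ≈ 19 × 93 × 9.74449 ≈ 17218.51 mg.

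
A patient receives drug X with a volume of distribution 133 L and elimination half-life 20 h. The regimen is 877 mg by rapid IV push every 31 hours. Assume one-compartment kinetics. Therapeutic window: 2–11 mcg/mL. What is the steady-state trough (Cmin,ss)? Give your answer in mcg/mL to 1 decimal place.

3.4 mcg/mL

k = ln2/t½ = ln2/20 ≈ 0.034657 h⁻¹; fraction remaining f = e^(−kτ) = e^(−0.034657×31) ≈ 0.3415.
Accumulation ratio R = 1/(1 − f) ≈ 1/0.6585 ≈ 1.5186.
Each bolus raises the concentration by D/Vd = 877/133 ≈ 6.594 mcg/mL.
Steady-state peak Cmax,ss = C₀·R ≈ 6.594 × 1.5186 ≈ 10.014 mcg/mL.
One interval later, Cmin,ss = Cmax,ss·e^(−kτ) ≈ 10.014 × 0.3415 ≈ 3.420 mcg/mL.
Trough 3.4 mcg/mL vs MEC 2 mcg/mL: adequate.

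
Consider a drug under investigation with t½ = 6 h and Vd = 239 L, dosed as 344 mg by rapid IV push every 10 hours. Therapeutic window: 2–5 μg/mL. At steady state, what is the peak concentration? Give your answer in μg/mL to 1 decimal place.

Over one 10-h interval, 10/6 ≈ 1.6667 half-lives elapse, leaving f ≈ 0.3150 of each dose.
At steady state, accumulation factor R = 1/(1 − e^(−kτ)) ≈ 1.4599.
Each bolus raises the concentration by D/Vd = 344/239 ≈ 1.439 μg/mL.
Steady-state peak Cmax,ss = C₀·R ≈ 1.439 × 1.4599 ≈ 2.101 μg/mL.
Peak 2.1 μg/mL vs MTC 5 μg/mL: below toxic threshold.

2.1 μg/mL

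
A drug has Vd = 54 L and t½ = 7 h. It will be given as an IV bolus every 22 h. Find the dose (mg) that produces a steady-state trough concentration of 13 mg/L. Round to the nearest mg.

5499 mg

τ/t½ = 22/7 ≈ 3.1429, so f = (1/2)^(22/7) ≈ 0.113215.
Cmin,ss = (D/Vd)·f/(1−f), so D = Cmin,ss·Vd·(1−f)/f.
D = 13 × 54 × (1−f)/f ≈ 13 × 54 × 7.83275 ≈ 5498.59 mg.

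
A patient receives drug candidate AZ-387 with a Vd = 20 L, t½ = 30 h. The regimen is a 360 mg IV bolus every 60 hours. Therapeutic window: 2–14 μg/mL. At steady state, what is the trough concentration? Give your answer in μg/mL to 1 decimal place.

The dosing interval is 2 half-lives, so f = 2^(−2) = 0.25.
At steady state, R = 1/(1 − 0.25) = 4/3.
Single-dose peak C₀ = D/Vd = 360/20 = 18 μg/mL.
Steady-state peak Cmax,ss = C₀·R = 18 × 4/3 ≈ 24.000 μg/mL.
Steady-state trough Cmin,ss = Cmax,ss·f ≈ 24.000 × 0.25 ≈ 6.000 μg/mL.
Trough 6.0 μg/mL vs MEC 2 μg/mL: adequate.

6.0 μg/mL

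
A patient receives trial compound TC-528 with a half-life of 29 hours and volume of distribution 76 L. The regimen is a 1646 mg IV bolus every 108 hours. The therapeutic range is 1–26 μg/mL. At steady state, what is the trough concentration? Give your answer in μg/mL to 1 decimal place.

τ/t½ = 108/29 ≈ 3.7241, so fraction remaining f = (1/2)^(108/29) ≈ 0.0757.
At steady state, accumulation factor R = 1/(1 − e^(−kτ)) ≈ 1.0819.
Single-dose peak C₀ = D/Vd = 1646/76 ≈ 21.658 μg/mL.
Cmax,ss = C₀/(1 − f) ≈ 21.658/0.9243 ≈ 23.432 μg/mL.
One interval later, Cmin,ss = Cmax,ss·e^(−kτ) ≈ 23.432 × 0.0757 ≈ 1.774 μg/mL.
Trough 1.8 μg/mL vs MEC 1 μg/mL: adequate.

1.8 μg/mL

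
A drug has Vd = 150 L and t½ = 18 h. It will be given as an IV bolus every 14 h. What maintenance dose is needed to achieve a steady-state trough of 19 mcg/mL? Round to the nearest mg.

τ/t½ = 14/18 ≈ 0.77778, so f = (1/2)^(14/18) ≈ 0.583265.
Cmin,ss = (D/Vd)·f/(1−f), so D = Cmin,ss·Vd·(1−f)/f.
D = 19 × 150 × (1−f)/f ≈ 19 × 150 × 0.71449 ≈ 2036.30 mg.

2036 mg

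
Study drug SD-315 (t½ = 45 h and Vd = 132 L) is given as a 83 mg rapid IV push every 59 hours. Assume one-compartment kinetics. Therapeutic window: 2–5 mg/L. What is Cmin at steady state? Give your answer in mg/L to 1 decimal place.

τ/t½ = 59/45 ≈ 1.3111, so fraction remaining f = (1/2)^(59/45) ≈ 0.4030.
Accumulation ratio R = 1/(1 − f) ≈ 1/0.5970 ≈ 1.6750.
Each bolus raises the concentration by D/Vd = 83/132 ≈ 0.629 mg/L.
Steady-state peak Cmax,ss = C₀·R ≈ 0.629 × 1.6750 ≈ 1.054 mg/L.
Steady-state trough Cmin,ss = Cmax,ss·f ≈ 1.054 × 0.4030 ≈ 0.425 mg/L.
Trough 0.4 mg/L vs MEC 2 mg/L: subtherapeutic.

0.4 mg/L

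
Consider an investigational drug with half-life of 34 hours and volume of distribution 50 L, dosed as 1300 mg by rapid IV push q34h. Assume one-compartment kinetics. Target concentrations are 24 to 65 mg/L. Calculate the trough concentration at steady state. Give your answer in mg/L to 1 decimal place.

26.0 mg/L

τ = 34 h = 1 half-life, so f = (1/2)^1 = 0.5.
At steady state, R = 1/(1 − 0.5) = 2/1.
Single-dose peak C₀ = D/Vd = 1300/50 = 26 mg/L.
Steady-state peak Cmax,ss = C₀·R = 26 × 2/1 ≈ 52.000 mg/L.
Steady-state trough Cmin,ss = Cmax,ss·f ≈ 52.000 × 0.5 ≈ 26.000 mg/L.
Trough 26.0 mg/L vs MEC 24 mg/L: adequate.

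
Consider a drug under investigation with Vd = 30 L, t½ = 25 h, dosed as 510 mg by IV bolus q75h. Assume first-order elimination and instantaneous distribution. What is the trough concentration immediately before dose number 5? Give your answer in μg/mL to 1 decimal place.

f = (1/2)^(τ/t½) = (1/2)^(75/25) ≈ 0.1250.
C₀ = D/Vd = 510/30 ≈ 17.000 μg/mL.
Before the 5th dose, 4 doses have been given. Superposition: Cmin = C₀·(f + f² + … + f^4).
≈ 17.000 × (0.1250 + 0.0156 + 0.0020 + 0.0002) ≈ 17.000 × 0.1428 ≈ 2.428 μg/mL.

2.4 μg/mL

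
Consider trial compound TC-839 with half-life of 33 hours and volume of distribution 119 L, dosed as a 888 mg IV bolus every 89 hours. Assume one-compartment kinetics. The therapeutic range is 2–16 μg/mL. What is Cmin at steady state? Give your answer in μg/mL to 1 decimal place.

1.4 μg/mL

τ/t½ = 89/33 ≈ 2.697, so fraction remaining f = (1/2)^(89/33) ≈ 0.1542.
At steady state, accumulation factor R = 1/(1 − e^(−kτ)) ≈ 1.1823.
Single-dose peak C₀ = D/Vd = 888/119 ≈ 7.462 μg/mL.
Steady-state peak Cmax,ss = C₀·R ≈ 7.462 × 1.1823 ≈ 8.822 μg/mL.
One interval later, Cmin,ss = Cmax,ss·e^(−kτ) ≈ 8.822 × 0.1542 ≈ 1.360 μg/mL.
Trough 1.4 μg/mL vs MEC 2 μg/mL: subtherapeutic.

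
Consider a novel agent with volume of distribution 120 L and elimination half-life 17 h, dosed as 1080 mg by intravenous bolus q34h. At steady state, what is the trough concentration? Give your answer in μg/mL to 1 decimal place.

τ = 34 h = 2 half-lives, so f = (1/2)^2 = 0.25.
Accumulation ratio R = 1/(1 − f) = 1/0.75 = 4/3.
Single-dose peak C₀ = D/Vd = 1080/120 = 9 μg/mL.
Steady-state peak Cmax,ss = C₀·R = 9 × 4/3 ≈ 12.000 μg/mL.
Steady-state trough Cmin,ss = Cmax,ss·f ≈ 12.000 × 0.25 ≈ 3.000 μg/mL.

3.0 μg/mL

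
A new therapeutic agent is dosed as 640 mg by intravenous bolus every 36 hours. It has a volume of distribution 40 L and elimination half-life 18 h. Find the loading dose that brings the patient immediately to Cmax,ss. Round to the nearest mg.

f = (1/2)^(36/18) ≈ 0.250000; accumulation ratio R = 1/(1−f) ≈ 1.33333.
Loading dose to hit Cmax,ss on first dose: D_load = D_maint·R ≈ 640 × 1.33333 ≈ 853.33 mg.

853 mg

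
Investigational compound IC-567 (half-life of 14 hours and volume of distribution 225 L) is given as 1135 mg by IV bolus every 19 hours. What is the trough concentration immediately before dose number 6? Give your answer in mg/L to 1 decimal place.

3.2 mg/L

f = (1/2)^(τ/t½) = (1/2)^(19/14) ≈ 0.3904.
C₀ = D/Vd = 1135/225 ≈ 5.044 mg/L.
Before the 6th dose, 5 doses have been given. Superposition: Cmin = C₀·(f + f² + … + f^5).
≈ 5.044 × (0.3904 + 0.1524 + 0.0595 + 0.0232 + 0.0091) ≈ 5.044 × 0.6346 ≈ 3.201 mg/L.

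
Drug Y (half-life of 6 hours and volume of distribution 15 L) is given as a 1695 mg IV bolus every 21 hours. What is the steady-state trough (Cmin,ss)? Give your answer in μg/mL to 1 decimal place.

11.0 μg/mL

τ/t½ = 21/6 ≈ 3.5, so fraction remaining f = (1/2)^(21/6) ≈ 0.0884.
Accumulation ratio R = 1/(1 − f) ≈ 1/0.9116 ≈ 1.0970.
Each bolus raises the concentration by D/Vd = 1695/15 ≈ 113.000 μg/mL.
Cmax,ss = C₀/(1 − f) ≈ 113.000/0.9116 ≈ 123.958 μg/mL.
One interval later, Cmin,ss = Cmax,ss·e^(−kτ) ≈ 123.958 × 0.0884 ≈ 10.958 μg/mL.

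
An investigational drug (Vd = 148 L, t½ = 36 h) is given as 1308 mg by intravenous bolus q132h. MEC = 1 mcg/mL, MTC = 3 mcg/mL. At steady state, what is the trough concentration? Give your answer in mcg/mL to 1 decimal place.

0.8 mcg/mL

k = ln2/t½ = ln2/36 ≈ 0.019254 h⁻¹; fraction remaining f = e^(−kτ) = e^(−0.019254×132) ≈ 0.0787.
Each bolus raises the concentration by D/Vd = 1308/148 ≈ 8.838 mcg/mL.
Steady-state trough Cmin,ss = C₀·f/(1−f) ≈ 8.838 × 0.0787/0.9213 ≈ 0.755 mcg/mL.
Trough 0.8 mcg/mL vs MEC 1 mcg/mL: subtherapeutic.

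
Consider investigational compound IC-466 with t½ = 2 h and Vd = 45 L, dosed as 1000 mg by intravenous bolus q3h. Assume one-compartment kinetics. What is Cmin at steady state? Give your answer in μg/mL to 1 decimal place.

12.2 μg/mL

τ/t½ = 3/2 ≈ 1.5, so fraction remaining f = (1/2)^(3/2) ≈ 0.3536.
At steady state, accumulation factor R = 1/(1 − e^(−kτ)) ≈ 1.5470.
Single-dose peak C₀ = D/Vd = 1000/45 ≈ 22.222 μg/mL.
Cmax,ss = C₀/(1 − f) ≈ 22.222/0.6464 ≈ 34.378 μg/mL.
Steady-state trough Cmin,ss = Cmax,ss·f ≈ 34.378 × 0.3536 ≈ 12.156 μg/mL.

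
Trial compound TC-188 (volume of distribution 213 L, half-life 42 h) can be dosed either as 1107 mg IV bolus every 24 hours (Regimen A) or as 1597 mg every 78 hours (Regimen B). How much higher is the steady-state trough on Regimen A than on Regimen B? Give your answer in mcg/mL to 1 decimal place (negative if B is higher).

7.8 mcg/mL

Regimen A: f = (1/2)^(24/42) ≈ 0.6730; Cmin,ss = (1107/213)·f/(1−f) ≈ 10.696 mcg/mL.
Regimen B: f = (1/2)^(78/42) ≈ 0.2760; Cmin,ss = (1597/213)·f/(1−f) ≈ 2.858 mcg/mL.
Difference ≈ 10.696 − 2.858 ≈ 7.838 mcg/mL.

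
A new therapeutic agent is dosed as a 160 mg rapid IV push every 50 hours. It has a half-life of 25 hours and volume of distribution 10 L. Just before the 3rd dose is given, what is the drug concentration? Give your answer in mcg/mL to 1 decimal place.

f = (1/2)^(τ/t½) = (1/2)^(50/25) ≈ 0.2500.
C₀ = D/Vd = 160/10 ≈ 16.000 mcg/mL.
Before the 3rd dose, 2 doses have been given. Superposition: Cmin = C₀·(f + f²).
≈ 16.000 × (0.2500 + 0.0625) ≈ 16.000 × 0.3125 ≈ 5.000 mcg/mL.

5.0 mcg/mL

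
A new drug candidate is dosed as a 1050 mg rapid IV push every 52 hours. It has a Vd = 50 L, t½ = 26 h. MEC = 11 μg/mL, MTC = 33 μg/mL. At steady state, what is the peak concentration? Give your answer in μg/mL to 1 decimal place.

The dosing interval is 2 half-lives, so f = 2^(−2) = 0.25.
At steady state, R = 1/(1 − 0.25) = 4/3.
Single-dose peak C₀ = D/Vd = 1050/50 = 21 μg/mL.
Steady-state peak Cmax,ss = C₀·R = 21 × 4/3 ≈ 28.000 μg/mL.
Peak 28.0 μg/mL vs MTC 33 μg/mL: below toxic threshold.

28.0 μg/mL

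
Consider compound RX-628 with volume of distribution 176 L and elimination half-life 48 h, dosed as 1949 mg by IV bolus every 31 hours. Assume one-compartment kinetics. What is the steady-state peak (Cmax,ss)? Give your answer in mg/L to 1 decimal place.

30.7 mg/L

τ/t½ = 31/48 ≈ 0.64583, so fraction remaining f = (1/2)^(31/48) ≈ 0.6391.
At steady state, accumulation factor R = 1/(1 − e^(−kτ)) ≈ 2.7709.
Single-dose peak C₀ = D/Vd = 1949/176 ≈ 11.074 mg/L.
Steady-state peak Cmax,ss = C₀·R ≈ 11.074 × 2.7709 ≈ 30.685 mg/L.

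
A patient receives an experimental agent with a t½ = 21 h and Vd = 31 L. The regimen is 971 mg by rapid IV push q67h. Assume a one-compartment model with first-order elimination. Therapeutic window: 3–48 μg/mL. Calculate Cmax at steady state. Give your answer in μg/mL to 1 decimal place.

35.2 μg/mL

Over one 67-h interval, 67/21 ≈ 3.1905 half-lives elapse, leaving f ≈ 0.1095 of each dose.
At steady state, accumulation factor R = 1/(1 − e^(−kτ)) ≈ 1.1230.
Each bolus raises the concentration by D/Vd = 971/31 ≈ 31.323 μg/mL.
Cmax,ss = C₀/(1 − f) ≈ 31.323/0.8905 ≈ 35.175 μg/mL.
Peak 35.2 μg/mL vs MTC 48 μg/mL: below toxic threshold.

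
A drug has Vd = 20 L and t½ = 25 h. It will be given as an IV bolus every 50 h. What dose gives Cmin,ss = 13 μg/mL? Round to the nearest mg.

780 mg

τ/t½ = 50/25 ≈ 2, so f = (1/2)^(50/25) ≈ 0.250000.
Cmin,ss = (D/Vd)·f/(1−f), so D = Cmin,ss·Vd·(1−f)/f.
D = 13 × 20 × (1−f)/f ≈ 13 × 20 × 3.00000 ≈ 780.00 mg.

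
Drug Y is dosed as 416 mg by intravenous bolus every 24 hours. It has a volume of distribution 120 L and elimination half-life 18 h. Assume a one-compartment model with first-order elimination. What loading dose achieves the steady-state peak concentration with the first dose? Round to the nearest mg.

f = (1/2)^(24/18) ≈ 0.396850; accumulation ratio R = 1/(1−f) ≈ 1.65796.
Loading dose to hit Cmax,ss on first dose: D_load = D_maint·R ≈ 416 × 1.65796 ≈ 689.71 mg.

690 mg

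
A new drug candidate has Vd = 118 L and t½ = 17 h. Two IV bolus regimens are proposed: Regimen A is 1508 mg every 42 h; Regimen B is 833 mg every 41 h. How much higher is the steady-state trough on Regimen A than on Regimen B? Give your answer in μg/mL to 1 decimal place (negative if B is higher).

Regimen A: f = (1/2)^(42/17) ≈ 0.1804; Cmin,ss = (1508/118)·f/(1−f) ≈ 2.813 μg/mL.
Regimen B: f = (1/2)^(41/17) ≈ 0.1879; Cmin,ss = (833/118)·f/(1−f) ≈ 1.633 μg/mL.
Difference ≈ 2.813 − 1.633 ≈ 1.180 μg/mL.

1.2 μg/mL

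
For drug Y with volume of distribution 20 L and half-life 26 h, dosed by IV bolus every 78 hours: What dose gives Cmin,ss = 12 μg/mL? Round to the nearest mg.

τ/t½ = 78/26 ≈ 3, so f = (1/2)^(78/26) ≈ 0.125000.
Cmin,ss = (D/Vd)·f/(1−f), so D = Cmin,ss·Vd·(1−f)/f.
D = 12 × 20 × (1−f)/f ≈ 12 × 20 × 7.00000 ≈ 1680.00 mg.

1680 mg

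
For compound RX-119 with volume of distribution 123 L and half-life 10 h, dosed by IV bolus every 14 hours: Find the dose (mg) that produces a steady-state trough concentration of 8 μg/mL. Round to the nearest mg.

τ/t½ = 14/10 ≈ 1.4, so f = (1/2)^(14/10) ≈ 0.378929.
Cmin,ss = (D/Vd)·f/(1−f), so D = Cmin,ss·Vd·(1−f)/f.
D = 8 × 123 × (1−f)/f ≈ 8 × 123 × 1.63902 ≈ 1612.80 mg.

1613 mg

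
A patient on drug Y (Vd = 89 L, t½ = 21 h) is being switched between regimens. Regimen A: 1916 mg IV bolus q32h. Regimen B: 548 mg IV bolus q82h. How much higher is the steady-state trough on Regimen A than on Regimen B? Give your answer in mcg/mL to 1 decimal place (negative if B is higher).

Regimen A: f = (1/2)^(32/21) ≈ 0.3478; Cmin,ss = (1916/89)·f/(1−f) ≈ 11.480 mcg/mL.
Regimen B: f = (1/2)^(82/21) ≈ 0.0668; Cmin,ss = (548/89)·f/(1−f) ≈ 0.441 mcg/mL.
Difference ≈ 11.480 − 0.441 ≈ 11.039 mcg/mL.

11.0 mcg/mL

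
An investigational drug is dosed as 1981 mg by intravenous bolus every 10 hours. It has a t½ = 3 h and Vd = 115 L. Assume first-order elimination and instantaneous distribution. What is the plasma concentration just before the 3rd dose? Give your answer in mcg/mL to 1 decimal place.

f = (1/2)^(τ/t½) = (1/2)^(10/3) ≈ 0.0992.
C₀ = D/Vd = 1981/115 ≈ 17.226 mcg/mL.
Before the 3rd dose, 2 doses have been given. Superposition: Cmin = C₀·(f + f²).
≈ 17.226 × (0.0992 + 0.0098) ≈ 17.226 × 0.1090 ≈ 1.878 mcg/mL.

1.9 mcg/mL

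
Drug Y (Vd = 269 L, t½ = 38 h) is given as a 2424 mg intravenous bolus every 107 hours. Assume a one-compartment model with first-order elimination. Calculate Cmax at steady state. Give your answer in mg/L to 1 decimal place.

10.5 mg/L

Over one 107-h interval, 107/38 ≈ 2.8158 half-lives elapse, leaving f ≈ 0.1420 of each dose.
Accumulation ratio R = 1/(1 − f) ≈ 1/0.8580 ≈ 1.1655.
Each bolus raises the concentration by D/Vd = 2424/269 ≈ 9.011 mg/L.
Cmax,ss = C₀/(1 − f) ≈ 9.011/0.8580 ≈ 10.502 mg/L.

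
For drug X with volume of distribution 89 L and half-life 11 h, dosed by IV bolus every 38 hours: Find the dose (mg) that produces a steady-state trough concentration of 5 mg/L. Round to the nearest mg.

τ/t½ = 38/11 ≈ 3.4545, so f = (1/2)^(38/11) ≈ 0.091218.
Cmin,ss = (D/Vd)·f/(1−f), so D = Cmin,ss·Vd·(1−f)/f.
D = 5 × 89 × (1−f)/f ≈ 5 × 89 × 9.96275 ≈ 4433.42 mg.

4433 mg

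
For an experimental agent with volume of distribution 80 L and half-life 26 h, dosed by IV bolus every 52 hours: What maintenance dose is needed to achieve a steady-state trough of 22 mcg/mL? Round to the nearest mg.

5280 mg

τ/t½ = 52/26 ≈ 2, so f = (1/2)^(52/26) ≈ 0.250000.
Cmin,ss = (D/Vd)·f/(1−f), so D = Cmin,ss·Vd·(1−f)/f.
D = 22 × 80 × (1−f)/f ≈ 22 × 80 × 3.00000 ≈ 5280.00 mg.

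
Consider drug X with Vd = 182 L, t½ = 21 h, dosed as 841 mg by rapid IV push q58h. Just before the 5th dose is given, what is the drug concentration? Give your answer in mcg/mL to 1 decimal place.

f = (1/2)^(τ/t½) = (1/2)^(58/21) ≈ 0.1474.
C₀ = D/Vd = 841/182 ≈ 4.621 mcg/mL.
Before the 5th dose, 4 doses have been given. Superposition: Cmin = C₀·(f + f² + … + f^4).
≈ 4.621 × (0.1474 + 0.0217 + 0.0032 + 0.0005) ≈ 4.621 × 0.1728 ≈ 0.799 mcg/mL.

0.8 mcg/mL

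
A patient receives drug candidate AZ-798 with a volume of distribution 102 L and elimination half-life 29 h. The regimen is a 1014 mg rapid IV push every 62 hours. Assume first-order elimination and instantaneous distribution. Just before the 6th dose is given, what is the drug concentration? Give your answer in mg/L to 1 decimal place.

f = (1/2)^(τ/t½) = (1/2)^(62/29) ≈ 0.2272.
C₀ = D/Vd = 1014/102 ≈ 9.941 mg/L.
Before the 6th dose, 5 doses have been given. Superposition: Cmin = C₀·(f + f² + … + f^5).
≈ 9.941 × (0.2272 + 0.0516 + 0.0117 + 0.0027 + 0.0006) ≈ 9.941 × 0.2938 ≈ 2.921 mg/L.

2.9 mg/L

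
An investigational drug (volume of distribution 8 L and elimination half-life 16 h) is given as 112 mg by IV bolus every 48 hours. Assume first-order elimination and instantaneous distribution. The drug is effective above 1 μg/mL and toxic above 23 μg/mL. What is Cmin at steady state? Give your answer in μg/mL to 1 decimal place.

2.0 μg/mL

τ = 48 h = 3 half-lives, so f = (1/2)^3 = 0.125.
At steady state, R = 1/(1 − 0.125) = 8/7.
Single-dose peak C₀ = D/Vd = 112/8 = 14 μg/mL.
Steady-state peak Cmax,ss = C₀·R = 14 × 8/7 ≈ 16.000 μg/mL.
Steady-state trough Cmin,ss = Cmax,ss·f ≈ 16.000 × 0.125 ≈ 2.000 μg/mL.
Trough 2.0 μg/mL vs MEC 1 μg/mL: adequate.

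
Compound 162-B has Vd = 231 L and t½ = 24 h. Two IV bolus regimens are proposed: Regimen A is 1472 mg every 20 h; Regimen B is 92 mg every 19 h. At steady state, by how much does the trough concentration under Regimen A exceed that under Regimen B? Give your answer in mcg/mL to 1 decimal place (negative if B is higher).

Regimen A: f = (1/2)^(20/24) ≈ 0.5612; Cmin,ss = (1472/231)·f/(1−f) ≈ 8.150 mcg/mL.
Regimen B: f = (1/2)^(19/24) ≈ 0.5777; Cmin,ss = (92/231)·f/(1−f) ≈ 0.545 mcg/mL.
Difference ≈ 8.150 − 0.545 ≈ 7.605 mcg/mL.

7.6 mcg/mL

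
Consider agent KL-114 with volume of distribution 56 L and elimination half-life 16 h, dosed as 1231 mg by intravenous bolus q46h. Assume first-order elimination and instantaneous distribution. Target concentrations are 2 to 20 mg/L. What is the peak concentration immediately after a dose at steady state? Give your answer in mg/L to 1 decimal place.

τ/t½ = 46/16 ≈ 2.875, so fraction remaining f = (1/2)^(46/16) ≈ 0.1363.
Accumulation ratio R = 1/(1 − f) ≈ 1/0.8637 ≈ 1.1578.
Single-dose peak C₀ = D/Vd = 1231/56 ≈ 21.982 mg/L.
Steady-state peak Cmax,ss = C₀·R ≈ 21.982 × 1.1578 ≈ 25.451 mg/L.
Peak 25.5 mg/L vs MTC 20 mg/L: exceeds toxic threshold.

25.5 mg/L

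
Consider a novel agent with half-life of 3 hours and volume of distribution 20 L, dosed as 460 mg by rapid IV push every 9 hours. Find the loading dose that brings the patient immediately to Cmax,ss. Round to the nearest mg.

f = (1/2)^(9/3) ≈ 0.125000; accumulation ratio R = 1/(1−f) ≈ 1.14286.
Loading dose to hit Cmax,ss on first dose: D_load = D_maint·R ≈ 460 × 1.14286 ≈ 525.72 mg.

526 mg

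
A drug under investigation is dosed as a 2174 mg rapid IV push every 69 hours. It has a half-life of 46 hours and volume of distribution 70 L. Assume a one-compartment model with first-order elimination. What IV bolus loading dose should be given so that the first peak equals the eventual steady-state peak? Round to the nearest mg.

f = (1/2)^(69/46) ≈ 0.353553; accumulation ratio R = 1/(1−f) ≈ 1.54692.
Loading dose to hit Cmax,ss on first dose: D_load = D_maint·R ≈ 2174 × 1.54692 ≈ 3363.00 mg.

3363 mg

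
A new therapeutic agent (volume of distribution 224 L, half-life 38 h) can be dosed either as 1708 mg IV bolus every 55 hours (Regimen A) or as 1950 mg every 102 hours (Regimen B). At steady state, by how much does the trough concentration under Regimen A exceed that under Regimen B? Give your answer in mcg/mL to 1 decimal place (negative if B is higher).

Regimen A: f = (1/2)^(55/38) ≈ 0.3667; Cmin,ss = (1708/224)·f/(1−f) ≈ 4.415 mcg/mL.
Regimen B: f = (1/2)^(102/38) ≈ 0.1556; Cmin,ss = (1950/224)·f/(1−f) ≈ 1.604 mcg/mL.
Difference ≈ 4.415 − 1.604 ≈ 2.811 mcg/mL.

2.8 mcg/mL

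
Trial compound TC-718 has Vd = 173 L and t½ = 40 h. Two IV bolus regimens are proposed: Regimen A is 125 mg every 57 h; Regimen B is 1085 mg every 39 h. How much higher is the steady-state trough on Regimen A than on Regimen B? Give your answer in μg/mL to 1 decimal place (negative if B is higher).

Regimen A: f = (1/2)^(57/40) ≈ 0.3724; Cmin,ss = (125/173)·f/(1−f) ≈ 0.429 μg/mL.
Regimen B: f = (1/2)^(39/40) ≈ 0.5087; Cmin,ss = (1085/173)·f/(1−f) ≈ 6.494 μg/mL.
Difference ≈ 0.429 − 6.494 ≈ -6.065 μg/mL.

-6.1 μg/mL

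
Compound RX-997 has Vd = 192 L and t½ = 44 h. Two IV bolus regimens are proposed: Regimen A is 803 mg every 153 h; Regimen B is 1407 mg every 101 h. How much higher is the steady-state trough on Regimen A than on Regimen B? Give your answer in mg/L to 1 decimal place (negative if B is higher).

-1.5 mg/L

Regimen A: f = (1/2)^(153/44) ≈ 0.0898; Cmin,ss = (803/192)·f/(1−f) ≈ 0.413 mg/L.
Regimen B: f = (1/2)^(101/44) ≈ 0.2037; Cmin,ss = (1407/192)·f/(1−f) ≈ 1.875 mg/L.
Difference ≈ 0.413 − 1.875 ≈ -1.462 mg/L.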